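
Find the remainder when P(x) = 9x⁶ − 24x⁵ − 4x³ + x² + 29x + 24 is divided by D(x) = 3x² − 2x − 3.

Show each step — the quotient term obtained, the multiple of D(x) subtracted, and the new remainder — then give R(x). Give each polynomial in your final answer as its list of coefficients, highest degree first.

Step 1: lead(9x⁶ − 24x⁵ − 4x³ + x² + 29x + 24) ÷ lead(D) = 9x⁶ ÷ 3x² = 3x⁴. Subtract (3x⁴)·D = 9x⁶ − 6x⁵ − 9x⁴. Remainder: −18x⁵ + 9x⁴ − 4x³ + x² + 29x + 24.
Step 2: lead(−18x⁵ + 9x⁴ − 4x³ + x² + 29x + 24) ÷ lead(D) = −18x⁵ ÷ 3x² = −6x³. Subtract (−6x³)·D = −18x⁵ + 12x⁴ + 18x³. Remainder: −3x⁴ − 22x³ + x² + 29x + 24.
Step 3: lead(−3x⁴ − 22x³ + x² + 29x + 24) ÷ lead(D) = −3x⁴ ÷ 3x² = −x². Subtract (−x²)·D = −3x⁴ + 2x³ + 3x². Remainder: −24x³ − 2x² + 29x + 24.
Step 4: lead(−24x³ − 2x² + 29x + 24) ÷ lead(D) = −24x³ ÷ 3x² = −8x. Subtract (−8x)·D = −24x³ + 16x² + 24x. Remainder: −18x² + 5x + 24.
Step 5: lead(−18x² + 5x + 24) ÷ lead(D) = −18x² ÷ 3x² = −6. Subtract (−6)·D = −18x² + 12x + 18. Remainder: −7x + 6.

R = [-7, 6]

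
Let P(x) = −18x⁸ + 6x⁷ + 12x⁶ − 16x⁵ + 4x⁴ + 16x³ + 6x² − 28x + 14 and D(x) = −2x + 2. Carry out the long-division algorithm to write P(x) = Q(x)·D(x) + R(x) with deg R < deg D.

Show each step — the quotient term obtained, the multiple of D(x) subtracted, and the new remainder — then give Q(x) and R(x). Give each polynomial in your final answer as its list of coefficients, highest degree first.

Step 1: lead(−18x⁸ + 6x⁷ + 12x⁶ − 16x⁵ + 4x⁴ + 16x³ + 6x² − 28x + 14) ÷ lead(D) = −18x⁸ ÷ −2x = 9x⁷. Subtract (9x⁷)·D = −18x⁸ + 18x⁷. Remainder: −12x⁷ + 12x⁶ − 16x⁵ + 4x⁴ + 16x³ + 6x² − 28x + 14.
Step 2: lead(−12x⁷ + 12x⁶ − 16x⁵ + 4x⁴ + 16x³ + 6x² − 28x + 14) ÷ lead(D) = −12x⁷ ÷ −2x = 6x⁶. Subtract (6x⁶)·D = −12x⁷ + 12x⁶. Remainder: −16x⁵ + 4x⁴ + 16x³ + 6x² − 28x + 14.
Step 3: lead(−16x⁵ + 4x⁴ + 16x³ + 6x² − 28x + 14) ÷ lead(D) = −16x⁵ ÷ −2x = 8x⁴. Subtract (8x⁴)·D = −16x⁵ + 16x⁴. Remainder: −12x⁴ + 16x³ + 6x² − 28x + 14.
Step 4: lead(−12x⁴ + 16x³ + 6x² − 28x + 14) ÷ lead(D) = −12x⁴ ÷ −2x = 6x³. Subtract (6x³)·D = −12x⁴ + 12x³. Remainder: 4x³ + 6x² − 28x + 14.
Step 5: lead(4x³ + 6x² − 28x + 14) ÷ lead(D) = 4x³ ÷ −2x = −2x². Subtract (−2x²)·D = 4x³ − 4x². Remainder: 10x² − 28x + 14.
Step 6: lead(10x² − 28x + 14) ÷ lead(D) = 10x² ÷ −2x = −5x. Subtract (−5x)·D = 10x² − 10x. Remainder: −18x + 14.
Step 7: lead(−18x + 14) ÷ lead(D) = −18x ÷ −2x = 9. Subtract (9)·D = −18x + 18. Remainder: −4.

Q = [9, 6, 0, 8, 6, -2, -5, 9]; R = [-4]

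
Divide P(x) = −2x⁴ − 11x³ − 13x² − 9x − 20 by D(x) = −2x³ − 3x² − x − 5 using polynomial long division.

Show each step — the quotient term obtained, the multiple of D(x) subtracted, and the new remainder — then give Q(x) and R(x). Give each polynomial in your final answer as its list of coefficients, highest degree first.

Q = [1, 4]; R = [0]

Step 1: lead(−2x⁴ − 11x³ − 13x² − 9x − 20) ÷ lead(D) = −2x⁴ ÷ −2x³ = x. Subtract (x)·D = −2x⁴ − 3x³ − x² − 5x. Remainder: −8x³ − 12x² − 4x − 20.
Step 2: lead(−8x³ − 12x² − 4x − 20) ÷ lead(D) = −8x³ ÷ −2x³ = 4. Subtract (4)·D = −8x³ − 12x² − 4x − 20. Remainder: 0.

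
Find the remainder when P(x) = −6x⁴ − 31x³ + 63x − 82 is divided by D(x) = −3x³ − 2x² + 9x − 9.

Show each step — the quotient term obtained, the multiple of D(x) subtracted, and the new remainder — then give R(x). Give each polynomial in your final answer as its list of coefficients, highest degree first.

Step 1: lead(−6x⁴ − 31x³ + 63x − 82) ÷ lead(D) = −6x⁴ ÷ −3x³ = 2x. Subtract (2x)·D = −6x⁴ − 4x³ + 18x² − 18x. Remainder: −27x³ − 18x² + 81x − 82.
Step 2: lead(−27x³ − 18x² + 81x − 82) ÷ lead(D) = −27x³ ÷ −3x³ = 9. Subtract (9)·D = −27x³ − 18x² + 81x − 81. Remainder: −1.

R = [-1]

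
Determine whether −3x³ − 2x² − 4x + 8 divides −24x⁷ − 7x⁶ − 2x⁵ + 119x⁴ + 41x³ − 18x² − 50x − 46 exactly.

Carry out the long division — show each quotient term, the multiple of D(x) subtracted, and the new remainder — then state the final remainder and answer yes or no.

Step 1: lead(−24x⁷ − 7x⁶ − 2x⁵ + 119x⁴ + 41x³ − 18x² − 50x − 46) ÷ lead(D) = −24x⁷ ÷ −3x³ = 8x⁴. Subtract (8x⁴)·D = −24x⁷ − 16x⁶ − 32x⁵ + 64x⁴. Remainder: 9x⁶ + 30x⁵ + 55x⁴ + 41x³ − 18x² − 50x − 46.
Step 2: lead(9x⁶ + 30x⁵ + 55x⁴ + 41x³ − 18x² − 50x − 46) ÷ lead(D) = 9x⁶ ÷ −3x³ = −3x³. Subtract (−3x³)·D = 9x⁶ + 6x⁵ + 12x⁴ − 24x³. Remainder: 24x⁵ + 43x⁴ + 65x³ − 18x² − 50x − 46.
Step 3: lead(24x⁵ + 43x⁴ + 65x³ − 18x² − 50x − 46) ÷ lead(D) = 24x⁵ ÷ −3x³ = −8x². Subtract (−8x²)·D = 24x⁵ + 16x⁴ + 32x³ − 64x². Remainder: 27x⁴ + 33x³ + 46x² − 50x − 46.
Step 4: lead(27x⁴ + 33x³ + 46x² − 50x − 46) ÷ lead(D) = 27x⁴ ÷ −3x³ = −9x. Subtract (−9x)·D = 27x⁴ + 18x³ + 36x² − 72x. Remainder: 15x³ + 10x² + 22x − 46.
Step 5: lead(15x³ + 10x² + 22x − 46) ÷ lead(D) = 15x³ ÷ −3x³ = −5. Subtract (−5)·D = 15x³ + 10x² + 20x − 40. Remainder: 2x − 6.

R(x) = 2x − 6, so D(x) is not a factor of P(x). no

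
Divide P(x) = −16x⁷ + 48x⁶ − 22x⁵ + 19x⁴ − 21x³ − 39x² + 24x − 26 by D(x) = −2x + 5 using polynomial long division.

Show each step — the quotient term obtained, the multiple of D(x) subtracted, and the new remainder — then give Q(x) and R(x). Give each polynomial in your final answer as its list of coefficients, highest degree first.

Step 1: lead(−16x⁷ + 48x⁶ − 22x⁵ + 19x⁴ − 21x³ − 39x² + 24x − 26) ÷ lead(D) = −16x⁷ ÷ −2x = 8x⁶. Subtract (8x⁶)·D = −16x⁷ + 40x⁶. Remainder: 8x⁶ − 22x⁵ + 19x⁴ − 21x³ − 39x² + 24x − 26.
Step 2: lead(8x⁶ − 22x⁵ + 19x⁴ − 21x³ − 39x² + 24x − 26) ÷ lead(D) = 8x⁶ ÷ −2x = −4x⁵. Subtract (−4x⁵)·D = 8x⁶ − 20x⁵. Remainder: −2x⁵ + 19x⁴ − 21x³ − 39x² + 24x − 26.
Step 3: lead(−2x⁵ + 19x⁴ − 21x³ − 39x² + 24x − 26) ÷ lead(D) = −2x⁵ ÷ −2x = x⁴. Subtract (x⁴)·D = −2x⁵ + 5x⁴. Remainder: 14x⁴ − 21x³ − 39x² + 24x − 26.
Step 4: lead(14x⁴ − 21x³ − 39x² + 24x − 26) ÷ lead(D) = 14x⁴ ÷ −2x = −7x³. Subtract (−7x³)·D = 14x⁴ − 35x³. Remainder: 14x³ − 39x² + 24x − 26.
Step 5: lead(14x³ − 39x² + 24x − 26) ÷ lead(D) = 14x³ ÷ −2x = −7x². Subtract (−7x²)·D = 14x³ − 35x². Remainder: −4x² + 24x − 26.
Step 6: lead(−4x² + 24x − 26) ÷ lead(D) = −4x² ÷ −2x = 2x. Subtract (2x)·D = −4x² + 10x. Remainder: 14x − 26.
Step 7: lead(14x − 26) ÷ lead(D) = 14x ÷ −2x = −7. Subtract (−7)·D = 14x − 35. Remainder: 9.

Q = [8, -4, 1, -7, -7, 2, -7]; R = [9]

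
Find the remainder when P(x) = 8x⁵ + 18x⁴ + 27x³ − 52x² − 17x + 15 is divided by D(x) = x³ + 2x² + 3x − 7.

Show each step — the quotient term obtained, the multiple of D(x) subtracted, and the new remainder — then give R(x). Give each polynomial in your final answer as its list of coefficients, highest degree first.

Step 1: lead(8x⁵ + 18x⁴ + 27x³ − 52x² − 17x + 15) ÷ lead(D) = 8x⁵ ÷ x³ = 8x². Subtract (8x²)·D = 8x⁵ + 16x⁴ + 24x³ − 56x². Remainder: 2x⁴ + 3x³ + 4x² − 17x + 15.
Step 2: lead(2x⁴ + 3x³ + 4x² − 17x + 15) ÷ lead(D) = 2x⁴ ÷ x³ = 2x. Subtract (2x)·D = 2x⁴ + 4x³ + 6x² − 14x. Remainder: −x³ − 2x² − 3x + 15.
Step 3: lead(−x³ − 2x² − 3x + 15) ÷ lead(D) = −x³ ÷ x³ = −1. Subtract (−1)·D = −x³ − 2x² − 3x + 7. Remainder: 8.

R = [8]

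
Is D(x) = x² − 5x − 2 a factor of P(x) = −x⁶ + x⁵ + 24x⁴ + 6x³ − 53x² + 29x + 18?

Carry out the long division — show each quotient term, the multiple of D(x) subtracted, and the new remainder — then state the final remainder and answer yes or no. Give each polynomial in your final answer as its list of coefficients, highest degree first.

R = [0], so D(x) is a factor of P(x). yes

Step 1: lead(−x⁶ + x⁵ + 24x⁴ + 6x³ − 53x² + 29x + 18) ÷ lead(D) = −x⁶ ÷ x² = −x⁴. Subtract (−x⁴)·D = −x⁶ + 5x⁵ + 2x⁴. Remainder: −4x⁵ + 22x⁴ + 6x³ − 53x² + 29x + 18.
Step 2: lead(−4x⁵ + 22x⁴ + 6x³ − 53x² + 29x + 18) ÷ lead(D) = −4x⁵ ÷ x² = −4x³. Subtract (−4x³)·D = −4x⁵ + 20x⁴ + 8x³. Remainder: 2x⁴ − 2x³ − 53x² + 29x + 18.
Step 3: lead(2x⁴ − 2x³ − 53x² + 29x + 18) ÷ lead(D) = 2x⁴ ÷ x² = 2x². Subtract (2x²)·D = 2x⁴ − 10x³ − 4x². Remainder: 8x³ − 49x² + 29x + 18.
Step 4: lead(8x³ − 49x² + 29x + 18) ÷ lead(D) = 8x³ ÷ x² = 8x. Subtract (8x)·D = 8x³ − 40x² − 16x. Remainder: −9x² + 45x + 18.
Step 5: lead(−9x² + 45x + 18) ÷ lead(D) = −9x² ÷ x² = −9. Subtract (−9)·D = −9x² + 45x + 18. Remainder: 0.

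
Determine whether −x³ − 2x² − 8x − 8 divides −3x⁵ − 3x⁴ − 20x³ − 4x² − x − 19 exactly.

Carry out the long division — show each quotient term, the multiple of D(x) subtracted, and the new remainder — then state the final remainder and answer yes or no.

Step 1: lead(−3x⁵ − 3x⁴ − 20x³ − 4x² − x − 19) ÷ lead(D) = −3x⁵ ÷ −x³ = 3x². Subtract (3x²)·D = −3x⁵ − 6x⁴ − 24x³ − 24x². Remainder: 3x⁴ + 4x³ + 20x² − x − 19.
Step 2: lead(3x⁴ + 4x³ + 20x² − x − 19) ÷ lead(D) = 3x⁴ ÷ −x³ = −3x. Subtract (−3x)·D = 3x⁴ + 6x³ + 24x² + 24x. Remainder: −2x³ − 4x² − 25x − 19.
Step 3: lead(−2x³ − 4x² − 25x − 19) ÷ lead(D) = −2x³ ÷ −x³ = 2. Subtract (2)·D = −2x³ − 4x² − 16x − 16. Remainder: −9x − 3.

R(x) = −9x − 3, so D(x) is not a factor of P(x). no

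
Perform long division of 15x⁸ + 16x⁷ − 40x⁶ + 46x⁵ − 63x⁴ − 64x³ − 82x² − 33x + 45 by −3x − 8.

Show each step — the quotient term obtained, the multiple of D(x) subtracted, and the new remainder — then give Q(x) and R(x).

Q(x) = −5x⁷ + 8x⁶ − 8x⁵ + 6x⁴ + 5x³ + 8x² + 6x − 5; R(x) = 5

Step 1: lead(15x⁸ + 16x⁷ − 40x⁶ + 46x⁵ − 63x⁴ − 64x³ − 82x² − 33x + 45) ÷ lead(D) = 15x⁸ ÷ −3x = −5x⁷. Subtract (−5x⁷)·D = 15x⁸ + 40x⁷. Remainder: −24x⁷ − 40x⁶ + 46x⁵ − 63x⁴ − 64x³ − 82x² − 33x + 45.
Step 2: lead(−24x⁷ − 40x⁶ + 46x⁵ − 63x⁴ − 64x³ − 82x² − 33x + 45) ÷ lead(D) = −24x⁷ ÷ −3x = 8x⁶. Subtract (8x⁶)·D = −24x⁷ − 64x⁶. Remainder: 24x⁶ + 46x⁵ − 63x⁴ − 64x³ − 82x² − 33x + 45.
Step 3: lead(24x⁶ + 46x⁵ − 63x⁴ − 64x³ − 82x² − 33x + 45) ÷ lead(D) = 24x⁶ ÷ −3x = −8x⁵. Subtract (−8x⁵)·D = 24x⁶ + 64x⁵. Remainder: −18x⁵ − 63x⁴ − 64x³ − 82x² − 33x + 45.
Step 4: lead(−18x⁵ − 63x⁴ − 64x³ − 82x² − 33x + 45) ÷ lead(D) = −18x⁵ ÷ −3x = 6x⁴. Subtract (6x⁴)·D = −18x⁵ − 48x⁴. Remainder: −15x⁴ − 64x³ − 82x² − 33x + 45.
Step 5: lead(−15x⁴ − 64x³ − 82x² − 33x + 45) ÷ lead(D) = −15x⁴ ÷ −3x = 5x³. Subtract (5x³)·D = −15x⁴ − 40x³. Remainder: −24x³ − 82x² − 33x + 45.
Step 6: lead(−24x³ − 82x² − 33x + 45) ÷ lead(D) = −24x³ ÷ −3x = 8x². Subtract (8x²)·D = −24x³ − 64x². Remainder: −18x² − 33x + 45.
Step 7: lead(−18x² − 33x + 45) ÷ lead(D) = −18x² ÷ −3x = 6x. Subtract (6x)·D = −18x² − 48x. Remainder: 15x + 45.
Step 8: lead(15x + 45) ÷ lead(D) = 15x ÷ −3x = −5. Subtract (−5)·D = 15x + 40. Remainder: 5.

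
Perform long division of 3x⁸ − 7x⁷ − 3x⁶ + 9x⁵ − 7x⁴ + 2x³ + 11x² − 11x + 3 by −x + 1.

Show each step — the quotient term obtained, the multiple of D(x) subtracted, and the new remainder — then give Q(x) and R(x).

Step 1: lead(3x⁸ − 7x⁷ − 3x⁶ + 9x⁵ − 7x⁴ + 2x³ + 11x² − 11x + 3) ÷ lead(D) = 3x⁸ ÷ −x = −3x⁷. Subtract (−3x⁷)·D = 3x⁸ − 3x⁷. Remainder: −4x⁷ − 3x⁶ + 9x⁵ − 7x⁴ + 2x³ + 11x² − 11x + 3.
Step 2: lead(−4x⁷ − 3x⁶ + 9x⁵ − 7x⁴ + 2x³ + 11x² − 11x + 3) ÷ lead(D) = −4x⁷ ÷ −x = 4x⁶. Subtract (4x⁶)·D = −4x⁷ + 4x⁶. Remainder: −7x⁶ + 9x⁵ − 7x⁴ + 2x³ + 11x² − 11x + 3.
Step 3: lead(−7x⁶ + 9x⁵ − 7x⁴ + 2x³ + 11x² − 11x + 3) ÷ lead(D) = −7x⁶ ÷ −x = 7x⁵. Subtract (7x⁵)·D = −7x⁶ + 7x⁵. Remainder: 2x⁵ − 7x⁴ + 2x³ + 11x² − 11x + 3.
Step 4: lead(2x⁵ − 7x⁴ + 2x³ + 11x² − 11x + 3) ÷ lead(D) = 2x⁵ ÷ −x = −2x⁴. Subtract (−2x⁴)·D = 2x⁵ − 2x⁴. Remainder: −5x⁴ + 2x³ + 11x² − 11x + 3.
Step 5: lead(−5x⁴ + 2x³ + 11x² − 11x + 3) ÷ lead(D) = −5x⁴ ÷ −x = 5x³. Subtract (5x³)·D = −5x⁴ + 5x³. Remainder: −3x³ + 11x² − 11x + 3.
Step 6: lead(−3x³ + 11x² − 11x + 3) ÷ lead(D) = −3x³ ÷ −x = 3x². Subtract (3x²)·D = −3x³ + 3x². Remainder: 8x² − 11x + 3.
Step 7: lead(8x² − 11x + 3) ÷ lead(D) = 8x² ÷ −x = −8x. Subtract (−8x)·D = 8x² − 8x. Remainder: −3x + 3.
Step 8: lead(−3x + 3) ÷ lead(D) = −3x ÷ −x = 3. Subtract (3)·D = −3x + 3. Remainder: 0.

Q(x) = −3x⁷ + 4x⁶ + 7x⁵ − 2x⁴ + 5x³ + 3x² − 8x + 3; R(x) = 0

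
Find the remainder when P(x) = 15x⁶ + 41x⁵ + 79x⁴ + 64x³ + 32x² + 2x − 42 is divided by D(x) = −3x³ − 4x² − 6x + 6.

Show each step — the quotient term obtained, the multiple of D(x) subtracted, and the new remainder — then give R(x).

R(x) = −4x + 6

Step 1: lead(15x⁶ + 41x⁵ + 79x⁴ + 64x³ + 32x² + 2x − 42) ÷ lead(D) = 15x⁶ ÷ −3x³ = −5x³. Subtract (−5x³)·D = 15x⁶ + 20x⁵ + 30x⁴ − 30x³. Remainder: 21x⁵ + 49x⁴ + 94x³ + 32x² + 2x − 42.
Step 2: lead(21x⁵ + 49x⁴ + 94x³ + 32x² + 2x − 42) ÷ lead(D) = 21x⁵ ÷ −3x³ = −7x². Subtract (−7x²)·D = 21x⁵ + 28x⁴ + 42x³ − 42x². Remainder: 21x⁴ + 52x³ + 74x² + 2x − 42.
Step 3: lead(21x⁴ + 52x³ + 74x² + 2x − 42) ÷ lead(D) = 21x⁴ ÷ −3x³ = −7x. Subtract (−7x)·D = 21x⁴ + 28x³ + 42x² − 42x. Remainder: 24x³ + 32x² + 44x − 42.
Step 4: lead(24x³ + 32x² + 44x − 42) ÷ lead(D) = 24x³ ÷ −3x³ = −8. Subtract (−8)·D = 24x³ + 32x² + 48x − 48. Remainder: −4x + 6.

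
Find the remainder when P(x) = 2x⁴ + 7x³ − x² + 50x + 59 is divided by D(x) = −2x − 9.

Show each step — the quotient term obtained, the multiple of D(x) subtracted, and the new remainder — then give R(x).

R(x) = −4

Step 1: lead(2x⁴ + 7x³ − x² + 50x + 59) ÷ lead(D) = 2x⁴ ÷ −2x = −x³. Subtract (−x³)·D = 2x⁴ + 9x³. Remainder: −2x³ − x² + 50x + 59.
Step 2: lead(−2x³ − x² + 50x + 59) ÷ lead(D) = −2x³ ÷ −2x = x². Subtract (x²)·D = −2x³ − 9x². Remainder: 8x² + 50x + 59.
Step 3: lead(8x² + 50x + 59) ÷ lead(D) = 8x² ÷ −2x = −4x. Subtract (−4x)·D = 8x² + 36x. Remainder: 14x + 59.
Step 4: lead(14x + 59) ÷ lead(D) = 14x ÷ −2x = −7. Subtract (−7)·D = 14x + 63. Remainder: −4.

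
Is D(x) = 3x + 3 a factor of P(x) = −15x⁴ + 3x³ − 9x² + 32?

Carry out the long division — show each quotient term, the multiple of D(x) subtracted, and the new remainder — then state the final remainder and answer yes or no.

R(x) = 5, so D(x) is not a factor of P(x). no

Step 1: lead(−15x⁴ + 3x³ − 9x² + 32) ÷ lead(D) = −15x⁴ ÷ 3x = −5x³. Subtract (−5x³)·D = −15x⁴ − 15x³. Remainder: 18x³ − 9x² + 32.
Step 2: lead(18x³ − 9x² + 32) ÷ lead(D) = 18x³ ÷ 3x = 6x². Subtract (6x²)·D = 18x³ + 18x². Remainder: −27x² + 32.
Step 3: lead(−27x² + 32) ÷ lead(D) = −27x² ÷ 3x = −9x. Subtract (−9x)·D = −27x² − 27x. Remainder: 27x + 32.
Step 4: lead(27x + 32) ÷ lead(D) = 27x ÷ 3x = 9. Subtract (9)·D = 27x + 27. Remainder: 5.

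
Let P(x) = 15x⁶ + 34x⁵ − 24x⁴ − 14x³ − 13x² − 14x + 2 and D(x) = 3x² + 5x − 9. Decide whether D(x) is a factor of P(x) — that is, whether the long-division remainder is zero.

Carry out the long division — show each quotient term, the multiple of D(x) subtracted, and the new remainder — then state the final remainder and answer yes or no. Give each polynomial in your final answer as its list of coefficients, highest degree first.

R = [-5, 2], so D(x) is not a factor of P(x). no

Step 1: lead(15x⁶ + 34x⁵ − 24x⁴ − 14x³ − 13x² − 14x + 2) ÷ lead(D) = 15x⁶ ÷ 3x² = 5x⁴. Subtract (5x⁴)·D = 15x⁶ + 25x⁵ − 45x⁴. Remainder: 9x⁵ + 21x⁴ − 14x³ − 13x² − 14x + 2.
Step 2: lead(9x⁵ + 21x⁴ − 14x³ − 13x² − 14x + 2) ÷ lead(D) = 9x⁵ ÷ 3x² = 3x³. Subtract (3x³)·D = 9x⁵ + 15x⁴ − 27x³. Remainder: 6x⁴ + 13x³ − 13x² − 14x + 2.
Step 3: lead(6x⁴ + 13x³ − 13x² − 14x + 2) ÷ lead(D) = 6x⁴ ÷ 3x² = 2x². Subtract (2x²)·D = 6x⁴ + 10x³ − 18x². Remainder: 3x³ + 5x² − 14x + 2.
Step 4: lead(3x³ + 5x² − 14x + 2) ÷ lead(D) = 3x³ ÷ 3x² = x. Subtract (x)·D = 3x³ + 5x² − 9x. Remainder: −5x + 2.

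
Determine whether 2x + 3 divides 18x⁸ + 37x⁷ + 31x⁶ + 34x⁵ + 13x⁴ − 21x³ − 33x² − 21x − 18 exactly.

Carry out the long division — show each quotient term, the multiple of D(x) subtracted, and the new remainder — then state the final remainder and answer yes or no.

R(x) = 0, so D(x) is a factor of P(x). yes

Step 1: lead(18x⁸ + 37x⁷ + 31x⁶ + 34x⁵ + 13x⁴ − 21x³ − 33x² − 21x − 18) ÷ lead(D) = 18x⁸ ÷ 2x = 9x⁷. Subtract (9x⁷)·D = 18x⁸ + 27x⁷. Remainder: 10x⁷ + 31x⁶ + 34x⁵ + 13x⁴ − 21x³ − 33x² − 21x − 18.
Step 2: lead(10x⁷ + 31x⁶ + 34x⁵ + 13x⁴ − 21x³ − 33x² − 21x − 18) ÷ lead(D) = 10x⁷ ÷ 2x = 5x⁶. Subtract (5x⁶)·D = 10x⁷ + 15x⁶. Remainder: 16x⁶ + 34x⁵ + 13x⁴ − 21x³ − 33x² − 21x − 18.
Step 3: lead(16x⁶ + 34x⁵ + 13x⁴ − 21x³ − 33x² − 21x − 18) ÷ lead(D) = 16x⁶ ÷ 2x = 8x⁵. Subtract (8x⁵)·D = 16x⁶ + 24x⁵. Remainder: 10x⁵ + 13x⁴ − 21x³ − 33x² − 21x − 18.
Step 4: lead(10x⁵ + 13x⁴ − 21x³ − 33x² − 21x − 18) ÷ lead(D) = 10x⁵ ÷ 2x = 5x⁴. Subtract (5x⁴)·D = 10x⁵ + 15x⁴. Remainder: −2x⁴ − 21x³ − 33x² − 21x − 18.
Step 5: lead(−2x⁴ − 21x³ − 33x² − 21x − 18) ÷ lead(D) = −2x⁴ ÷ 2x = −x³. Subtract (−x³)·D = −2x⁴ − 3x³. Remainder: −18x³ − 33x² − 21x − 18.
Step 6: lead(−18x³ − 33x² − 21x − 18) ÷ lead(D) = −18x³ ÷ 2x = −9x². Subtract (−9x²)·D = −18x³ − 27x². Remainder: −6x² − 21x − 18.
Step 7: lead(−6x² − 21x − 18) ÷ lead(D) = −6x² ÷ 2x = −3x. Subtract (−3x)·D = −6x² − 9x. Remainder: −12x − 18.
Step 8: lead(−12x − 18) ÷ lead(D) = −12x ÷ 2x = −6. Subtract (−6)·D = −12x − 18. Remainder: 0.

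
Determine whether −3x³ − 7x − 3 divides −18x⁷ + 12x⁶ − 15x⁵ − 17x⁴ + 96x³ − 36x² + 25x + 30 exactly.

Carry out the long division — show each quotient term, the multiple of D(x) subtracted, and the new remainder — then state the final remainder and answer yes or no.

Step 1: lead(−18x⁷ + 12x⁶ − 15x⁵ − 17x⁴ + 96x³ − 36x² + 25x + 30) ÷ lead(D) = −18x⁷ ÷ −3x³ = 6x⁴. Subtract (6x⁴)·D = −18x⁷ − 42x⁵ − 18x⁴. Remainder: 12x⁶ + 27x⁵ + x⁴ + 96x³ − 36x² + 25x + 30.
Step 2: lead(12x⁶ + 27x⁵ + x⁴ + 96x³ − 36x² + 25x + 30) ÷ lead(D) = 12x⁶ ÷ −3x³ = −4x³. Subtract (−4x³)·D = 12x⁶ + 28x⁴ + 12x³. Remainder: 27x⁵ − 27x⁴ + 84x³ − 36x² + 25x + 30.
Step 3: lead(27x⁵ − 27x⁴ + 84x³ − 36x² + 25x + 30) ÷ lead(D) = 27x⁵ ÷ −3x³ = −9x². Subtract (−9x²)·D = 27x⁵ + 63x³ + 27x². Remainder: −27x⁴ + 21x³ − 63x² + 25x + 30.
Step 4: lead(−27x⁴ + 21x³ − 63x² + 25x + 30) ÷ lead(D) = −27x⁴ ÷ −3x³ = 9x. Subtract (9x)·D = −27x⁴ − 63x² − 27x. Remainder: 21x³ + 52x + 30.
Step 5: lead(21x³ + 52x + 30) ÷ lead(D) = 21x³ ÷ −3x³ = −7. Subtract (−7)·D = 21x³ + 49x + 21. Remainder: 3x + 9.

R(x) = 3x + 9, so D(x) is not a factor of P(x). no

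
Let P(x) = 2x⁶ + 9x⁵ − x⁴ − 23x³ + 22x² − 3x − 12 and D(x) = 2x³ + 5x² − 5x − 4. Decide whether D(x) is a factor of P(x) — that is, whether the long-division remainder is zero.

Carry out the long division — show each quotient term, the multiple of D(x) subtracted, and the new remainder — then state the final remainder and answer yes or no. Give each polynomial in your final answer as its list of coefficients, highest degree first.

R = [0], so D(x) is a factor of P(x). yes

Step 1: lead(2x⁶ + 9x⁵ − x⁴ − 23x³ + 22x² − 3x − 12) ÷ lead(D) = 2x⁶ ÷ 2x³ = x³. Subtract (x³)·D = 2x⁶ + 5x⁵ − 5x⁴ − 4x³. Remainder: 4x⁵ + 4x⁴ − 19x³ + 22x² − 3x − 12.
Step 2: lead(4x⁵ + 4x⁴ − 19x³ + 22x² − 3x − 12) ÷ lead(D) = 4x⁵ ÷ 2x³ = 2x². Subtract (2x²)·D = 4x⁵ + 10x⁴ − 10x³ − 8x². Remainder: −6x⁴ − 9x³ + 30x² − 3x − 12.
Step 3: lead(−6x⁴ − 9x³ + 30x² − 3x − 12) ÷ lead(D) = −6x⁴ ÷ 2x³ = −3x. Subtract (−3x)·D = −6x⁴ − 15x³ + 15x² + 12x. Remainder: 6x³ + 15x² − 15x − 12.
Step 4: lead(6x³ + 15x² − 15x − 12) ÷ lead(D) = 6x³ ÷ 2x³ = 3. Subtract (3)·D = 6x³ + 15x² − 15x − 12. Remainder: 0.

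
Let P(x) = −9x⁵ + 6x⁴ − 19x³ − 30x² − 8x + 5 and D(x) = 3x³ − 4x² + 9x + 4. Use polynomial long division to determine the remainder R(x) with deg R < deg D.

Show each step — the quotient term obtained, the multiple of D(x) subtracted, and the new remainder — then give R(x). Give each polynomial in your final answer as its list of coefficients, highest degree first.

R = [5]

Step 1: lead(−9x⁵ + 6x⁴ − 19x³ − 30x² − 8x + 5) ÷ lead(D) = −9x⁵ ÷ 3x³ = −3x². Subtract (−3x²)·D = −9x⁵ + 12x⁴ − 27x³ − 12x². Remainder: −6x⁴ + 8x³ − 18x² − 8x + 5.
Step 2: lead(−6x⁴ + 8x³ − 18x² − 8x + 5) ÷ lead(D) = −6x⁴ ÷ 3x³ = −2x. Subtract (−2x)·D = −6x⁴ + 8x³ − 18x² − 8x. Remainder: 5.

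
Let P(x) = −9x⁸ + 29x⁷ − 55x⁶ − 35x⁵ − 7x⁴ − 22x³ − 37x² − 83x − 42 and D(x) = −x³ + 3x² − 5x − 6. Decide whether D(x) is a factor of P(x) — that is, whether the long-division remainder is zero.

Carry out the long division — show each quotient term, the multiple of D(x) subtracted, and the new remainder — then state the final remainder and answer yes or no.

Step 1: lead(−9x⁸ + 29x⁷ − 55x⁶ − 35x⁵ − 7x⁴ − 22x³ − 37x² − 83x − 42) ÷ lead(D) = −9x⁸ ÷ −x³ = 9x⁵. Subtract (9x⁵)·D = −9x⁸ + 27x⁷ − 45x⁶ − 54x⁵. Remainder: 2x⁷ − 10x⁶ + 19x⁵ − 7x⁴ − 22x³ − 37x² − 83x − 42.
Step 2: lead(2x⁷ − 10x⁶ + 19x⁵ − 7x⁴ − 22x³ − 37x² − 83x − 42) ÷ lead(D) = 2x⁷ ÷ −x³ = −2x⁴. Subtract (−2x⁴)·D = 2x⁷ − 6x⁶ + 10x⁵ + 12x⁴. Remainder: −4x⁶ + 9x⁵ − 19x⁴ − 22x³ − 37x² − 83x − 42.
Step 3: lead(−4x⁶ + 9x⁵ − 19x⁴ − 22x³ − 37x² − 83x − 42) ÷ lead(D) = −4x⁶ ÷ −x³ = 4x³. Subtract (4x³)·D = −4x⁶ + 12x⁵ − 20x⁴ − 24x³. Remainder: −3x⁵ + x⁴ + 2x³ − 37x² − 83x − 42.
Step 4: lead(−3x⁵ + x⁴ + 2x³ − 37x² − 83x − 42) ÷ lead(D) = −3x⁵ ÷ −x³ = 3x². Subtract (3x²)·D = −3x⁵ + 9x⁴ − 15x³ − 18x². Remainder: −8x⁴ + 17x³ − 19x² − 83x − 42.
Step 5: lead(−8x⁴ + 17x³ − 19x² − 83x − 42) ÷ lead(D) = −8x⁴ ÷ −x³ = 8x. Subtract (8x)·D = −8x⁴ + 24x³ − 40x² − 48x. Remainder: −7x³ + 21x² − 35x − 42.
Step 6: lead(−7x³ + 21x² − 35x − 42) ÷ lead(D) = −7x³ ÷ −x³ = 7. Subtract (7)·D = −7x³ + 21x² − 35x − 42. Remainder: 0.

R(x) = 0, so D(x) is a factor of P(x). yes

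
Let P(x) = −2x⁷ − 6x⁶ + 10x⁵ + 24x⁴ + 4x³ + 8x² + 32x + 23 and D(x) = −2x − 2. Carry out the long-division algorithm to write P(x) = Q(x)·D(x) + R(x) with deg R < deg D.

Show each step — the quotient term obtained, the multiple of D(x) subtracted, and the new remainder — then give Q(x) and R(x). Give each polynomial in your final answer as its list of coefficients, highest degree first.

Q = [1, 2, -7, -5, 3, -7, -9]; R = [5]

Step 1: lead(−2x⁷ − 6x⁶ + 10x⁵ + 24x⁴ + 4x³ + 8x² + 32x + 23) ÷ lead(D) = −2x⁷ ÷ −2x = x⁶. Subtract (x⁶)·D = −2x⁷ − 2x⁶. Remainder: −4x⁶ + 10x⁵ + 24x⁴ + 4x³ + 8x² + 32x + 23.
Step 2: lead(−4x⁶ + 10x⁵ + 24x⁴ + 4x³ + 8x² + 32x + 23) ÷ lead(D) = −4x⁶ ÷ −2x = 2x⁵. Subtract (2x⁵)·D = −4x⁶ − 4x⁵. Remainder: 14x⁵ + 24x⁴ + 4x³ + 8x² + 32x + 23.
Step 3: lead(14x⁵ + 24x⁴ + 4x³ + 8x² + 32x + 23) ÷ lead(D) = 14x⁵ ÷ −2x = −7x⁴. Subtract (−7x⁴)·D = 14x⁵ + 14x⁴. Remainder: 10x⁴ + 4x³ + 8x² + 32x + 23.
Step 4: lead(10x⁴ + 4x³ + 8x² + 32x + 23) ÷ lead(D) = 10x⁴ ÷ −2x = −5x³. Subtract (−5x³)·D = 10x⁴ + 10x³. Remainder: −6x³ + 8x² + 32x + 23.
Step 5: lead(−6x³ + 8x² + 32x + 23) ÷ lead(D) = −6x³ ÷ −2x = 3x². Subtract (3x²)·D = −6x³ − 6x². Remainder: 14x² + 32x + 23.
Step 6: lead(14x² + 32x + 23) ÷ lead(D) = 14x² ÷ −2x = −7x. Subtract (−7x)·D = 14x² + 14x. Remainder: 18x + 23.
Step 7: lead(18x + 23) ÷ lead(D) = 18x ÷ −2x = −9. Subtract (−9)·D = 18x + 18. Remainder: 5.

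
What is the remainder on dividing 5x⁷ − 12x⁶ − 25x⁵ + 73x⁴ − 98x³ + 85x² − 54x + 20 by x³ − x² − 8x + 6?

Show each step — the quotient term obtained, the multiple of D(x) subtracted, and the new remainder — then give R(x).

R(x) = 2

Step 1: lead(5x⁷ − 12x⁶ − 25x⁵ + 73x⁴ − 98x³ + 85x² − 54x + 20) ÷ lead(D) = 5x⁷ ÷ x³ = 5x⁴. Subtract (5x⁴)·D = 5x⁷ − 5x⁶ − 40x⁵ + 30x⁴. Remainder: −7x⁶ + 15x⁵ + 43x⁴ − 98x³ + 85x² − 54x + 20.
Step 2: lead(−7x⁶ + 15x⁵ + 43x⁴ − 98x³ + 85x² − 54x + 20) ÷ lead(D) = −7x⁶ ÷ x³ = −7x³. Subtract (−7x³)·D = −7x⁶ + 7x⁵ + 56x⁴ − 42x³. Remainder: 8x⁵ − 13x⁴ − 56x³ + 85x² − 54x + 20.
Step 3: lead(8x⁵ − 13x⁴ − 56x³ + 85x² − 54x + 20) ÷ lead(D) = 8x⁵ ÷ x³ = 8x². Subtract (8x²)·D = 8x⁵ − 8x⁴ − 64x³ + 48x². Remainder: −5x⁴ + 8x³ + 37x² − 54x + 20.
Step 4: lead(−5x⁴ + 8x³ + 37x² − 54x + 20) ÷ lead(D) = −5x⁴ ÷ x³ = −5x. Subtract (−5x)·D = −5x⁴ + 5x³ + 40x² − 30x. Remainder: 3x³ − 3x² − 24x + 20.
Step 5: lead(3x³ − 3x² − 24x + 20) ÷ lead(D) = 3x³ ÷ x³ = 3. Subtract (3)·D = 3x³ − 3x² − 24x + 18. Remainder: 2.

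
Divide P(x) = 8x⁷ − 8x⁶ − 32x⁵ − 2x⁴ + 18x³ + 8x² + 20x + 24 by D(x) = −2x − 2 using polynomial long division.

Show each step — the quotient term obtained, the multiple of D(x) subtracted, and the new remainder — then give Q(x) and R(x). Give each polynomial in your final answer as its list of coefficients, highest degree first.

Step 1: lead(8x⁷ − 8x⁶ − 32x⁵ − 2x⁴ + 18x³ + 8x² + 20x + 24) ÷ lead(D) = 8x⁷ ÷ −2x = −4x⁶. Subtract (−4x⁶)·D = 8x⁷ + 8x⁶. Remainder: −16x⁶ − 32x⁵ − 2x⁴ + 18x³ + 8x² + 20x + 24.
Step 2: lead(−16x⁶ − 32x⁵ − 2x⁴ + 18x³ + 8x² + 20x + 24) ÷ lead(D) = −16x⁶ ÷ −2x = 8x⁵. Subtract (8x⁵)·D = −16x⁶ − 16x⁵. Remainder: −16x⁵ − 2x⁴ + 18x³ + 8x² + 20x + 24.
Step 3: lead(−16x⁵ − 2x⁴ + 18x³ + 8x² + 20x + 24) ÷ lead(D) = −16x⁵ ÷ −2x = 8x⁴. Subtract (8x⁴)·D = −16x⁵ − 16x⁴. Remainder: 14x⁴ + 18x³ + 8x² + 20x + 24.
Step 4: lead(14x⁴ + 18x³ + 8x² + 20x + 24) ÷ lead(D) = 14x⁴ ÷ −2x = −7x³. Subtract (−7x³)·D = 14x⁴ + 14x³. Remainder: 4x³ + 8x² + 20x + 24.
Step 5: lead(4x³ + 8x² + 20x + 24) ÷ lead(D) = 4x³ ÷ −2x = −2x². Subtract (−2x²)·D = 4x³ + 4x². Remainder: 4x² + 20x + 24.
Step 6: lead(4x² + 20x + 24) ÷ lead(D) = 4x² ÷ −2x = −2x. Subtract (−2x)·D = 4x² + 4x. Remainder: 16x + 24.
Step 7: lead(16x + 24) ÷ lead(D) = 16x ÷ −2x = −8. Subtract (−8)·D = 16x + 16. Remainder: 8.

Q = [-4, 8, 8, -7, -2, -2, -8]; R = [8]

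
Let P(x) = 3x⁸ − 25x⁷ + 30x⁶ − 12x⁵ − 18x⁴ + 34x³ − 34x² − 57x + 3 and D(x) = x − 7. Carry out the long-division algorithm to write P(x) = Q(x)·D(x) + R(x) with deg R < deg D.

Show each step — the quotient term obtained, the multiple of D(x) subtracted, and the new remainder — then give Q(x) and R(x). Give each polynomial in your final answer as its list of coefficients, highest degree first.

Q = [3, -4, 2, 2, -4, 6, 8, -1]; R = [-4]

Step 1: lead(3x⁸ − 25x⁷ + 30x⁶ − 12x⁵ − 18x⁴ + 34x³ − 34x² − 57x + 3) ÷ lead(D) = 3x⁸ ÷ x = 3x⁷. Subtract (3x⁷)·D = 3x⁸ − 21x⁷. Remainder: −4x⁷ + 30x⁶ − 12x⁵ − 18x⁴ + 34x³ − 34x² − 57x + 3.
Step 2: lead(−4x⁷ + 30x⁶ − 12x⁵ − 18x⁴ + 34x³ − 34x² − 57x + 3) ÷ lead(D) = −4x⁷ ÷ x = −4x⁶. Subtract (−4x⁶)·D = −4x⁷ + 28x⁶. Remainder: 2x⁶ − 12x⁵ − 18x⁴ + 34x³ − 34x² − 57x + 3.
Step 3: lead(2x⁶ − 12x⁵ − 18x⁴ + 34x³ − 34x² − 57x + 3) ÷ lead(D) = 2x⁶ ÷ x = 2x⁵. Subtract (2x⁵)·D = 2x⁶ − 14x⁵. Remainder: 2x⁵ − 18x⁴ + 34x³ − 34x² − 57x + 3.
Step 4: lead(2x⁵ − 18x⁴ + 34x³ − 34x² − 57x + 3) ÷ lead(D) = 2x⁵ ÷ x = 2x⁴. Subtract (2x⁴)·D = 2x⁵ − 14x⁴. Remainder: −4x⁴ + 34x³ − 34x² − 57x + 3.
Step 5: lead(−4x⁴ + 34x³ − 34x² − 57x + 3) ÷ lead(D) = −4x⁴ ÷ x = −4x³. Subtract (−4x³)·D = −4x⁴ + 28x³. Remainder: 6x³ − 34x² − 57x + 3.
Step 6: lead(6x³ − 34x² − 57x + 3) ÷ lead(D) = 6x³ ÷ x = 6x². Subtract (6x²)·D = 6x³ − 42x². Remainder: 8x² − 57x + 3.
Step 7: lead(8x² − 57x + 3) ÷ lead(D) = 8x² ÷ x = 8x. Subtract (8x)·D = 8x² − 56x. Remainder: −x + 3.
Step 8: lead(−x + 3) ÷ lead(D) = −x ÷ x = −1. Subtract (−1)·D = −x + 7. Remainder: −4.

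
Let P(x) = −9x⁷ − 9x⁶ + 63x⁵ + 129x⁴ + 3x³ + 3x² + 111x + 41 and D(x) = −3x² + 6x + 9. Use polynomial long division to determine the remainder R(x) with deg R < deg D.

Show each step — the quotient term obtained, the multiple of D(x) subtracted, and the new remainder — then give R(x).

R(x) = −4

Step 1: lead(−9x⁷ − 9x⁶ + 63x⁵ + 129x⁴ + 3x³ + 3x² + 111x + 41) ÷ lead(D) = −9x⁷ ÷ −3x² = 3x⁵. Subtract (3x⁵)·D = −9x⁷ + 18x⁶ + 27x⁵. Remainder: −27x⁶ + 36x⁵ + 129x⁴ + 3x³ + 3x² + 111x + 41.
Step 2: lead(−27x⁶ + 36x⁵ + 129x⁴ + 3x³ + 3x² + 111x + 41) ÷ lead(D) = −27x⁶ ÷ −3x² = 9x⁴. Subtract (9x⁴)·D = −27x⁶ + 54x⁵ + 81x⁴. Remainder: −18x⁵ + 48x⁴ + 3x³ + 3x² + 111x + 41.
Step 3: lead(−18x⁵ + 48x⁴ + 3x³ + 3x² + 111x + 41) ÷ lead(D) = −18x⁵ ÷ −3x² = 6x³. Subtract (6x³)·D = −18x⁵ + 36x⁴ + 54x³. Remainder: 12x⁴ − 51x³ + 3x² + 111x + 41.
Step 4: lead(12x⁴ − 51x³ + 3x² + 111x + 41) ÷ lead(D) = 12x⁴ ÷ −3x² = −4x². Subtract (−4x²)·D = 12x⁴ − 24x³ − 36x². Remainder: −27x³ + 39x² + 111x + 41.
Step 5: lead(−27x³ + 39x² + 111x + 41) ÷ lead(D) = −27x³ ÷ −3x² = 9x. Subtract (9x)·D = −27x³ + 54x² + 81x. Remainder: −15x² + 30x + 41.
Step 6: lead(−15x² + 30x + 41) ÷ lead(D) = −15x² ÷ −3x² = 5. Subtract (5)·D = −15x² + 30x + 45. Remainder: −4.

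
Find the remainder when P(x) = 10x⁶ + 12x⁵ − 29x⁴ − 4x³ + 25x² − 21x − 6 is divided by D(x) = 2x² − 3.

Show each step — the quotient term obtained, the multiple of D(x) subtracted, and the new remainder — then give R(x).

Step 1: lead(10x⁶ + 12x⁵ − 29x⁴ − 4x³ + 25x² − 21x − 6) ÷ lead(D) = 10x⁶ ÷ 2x² = 5x⁴. Subtract (5x⁴)·D = 10x⁶ − 15x⁴. Remainder: 12x⁵ − 14x⁴ − 4x³ + 25x² − 21x − 6.
Step 2: lead(12x⁵ − 14x⁴ − 4x³ + 25x² − 21x − 6) ÷ lead(D) = 12x⁵ ÷ 2x² = 6x³. Subtract (6x³)·D = 12x⁵ − 18x³. Remainder: −14x⁴ + 14x³ + 25x² − 21x − 6.
Step 3: lead(−14x⁴ + 14x³ + 25x² − 21x − 6) ÷ lead(D) = −14x⁴ ÷ 2x² = −7x². Subtract (−7x²)·D = −14x⁴ + 21x². Remainder: 14x³ + 4x² − 21x − 6.
Step 4: lead(14x³ + 4x² − 21x − 6) ÷ lead(D) = 14x³ ÷ 2x² = 7x. Subtract (7x)·D = 14x³ − 21x. Remainder: 4x² − 6.
Step 5: lead(4x² − 6) ÷ lead(D) = 4x² ÷ 2x² = 2. Subtract (2)·D = 4x² − 6. Remainder: 0.

R(x) = 0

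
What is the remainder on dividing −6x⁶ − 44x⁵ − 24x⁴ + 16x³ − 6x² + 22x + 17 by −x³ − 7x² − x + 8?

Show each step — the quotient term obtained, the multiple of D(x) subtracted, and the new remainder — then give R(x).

Step 1: lead(−6x⁶ − 44x⁵ − 24x⁴ + 16x³ − 6x² + 22x + 17) ÷ lead(D) = −6x⁶ ÷ −x³ = 6x³. Subtract (6x³)·D = −6x⁶ − 42x⁵ − 6x⁴ + 48x³. Remainder: −2x⁵ − 18x⁴ − 32x³ − 6x² + 22x + 17.
Step 2: lead(−2x⁵ − 18x⁴ − 32x³ − 6x² + 22x + 17) ÷ lead(D) = −2x⁵ ÷ −x³ = 2x². Subtract (2x²)·D = −2x⁵ − 14x⁴ − 2x³ + 16x². Remainder: −4x⁴ − 30x³ − 22x² + 22x + 17.
Step 3: lead(−4x⁴ − 30x³ − 22x² + 22x + 17) ÷ lead(D) = −4x⁴ ÷ −x³ = 4x. Subtract (4x)·D = −4x⁴ − 28x³ − 4x² + 32x. Remainder: −2x³ − 18x² − 10x + 17.
Step 4: lead(−2x³ − 18x² − 10x + 17) ÷ lead(D) = −2x³ ÷ −x³ = 2. Subtract (2)·D = −2x³ − 14x² − 2x + 16. Remainder: −4x² − 8x + 1.

R(x) = −4x² − 8x + 1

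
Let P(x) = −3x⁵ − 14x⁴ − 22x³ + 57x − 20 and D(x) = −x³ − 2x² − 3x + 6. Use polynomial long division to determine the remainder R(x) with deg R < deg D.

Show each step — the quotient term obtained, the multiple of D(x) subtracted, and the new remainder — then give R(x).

R(x) = −2

Step 1: lead(−3x⁵ − 14x⁴ − 22x³ + 57x − 20) ÷ lead(D) = −3x⁵ ÷ −x³ = 3x². Subtract (3x²)·D = −3x⁵ − 6x⁴ − 9x³ + 18x². Remainder: −8x⁴ − 13x³ − 18x² + 57x − 20.
Step 2: lead(−8x⁴ − 13x³ − 18x² + 57x − 20) ÷ lead(D) = −8x⁴ ÷ −x³ = 8x. Subtract (8x)·D = −8x⁴ − 16x³ − 24x² + 48x. Remainder: 3x³ + 6x² + 9x − 20.
Step 3: lead(3x³ + 6x² + 9x − 20) ÷ lead(D) = 3x³ ÷ −x³ = −3. Subtract (−3)·D = 3x³ + 6x² + 9x − 18. Remainder: −2.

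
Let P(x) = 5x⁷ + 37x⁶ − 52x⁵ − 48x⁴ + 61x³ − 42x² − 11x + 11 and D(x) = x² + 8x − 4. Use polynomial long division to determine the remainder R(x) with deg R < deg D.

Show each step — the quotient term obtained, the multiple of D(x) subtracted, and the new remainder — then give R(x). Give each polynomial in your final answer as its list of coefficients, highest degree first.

R = [-7, 3]

Step 1: lead(5x⁷ + 37x⁶ − 52x⁵ − 48x⁴ + 61x³ − 42x² − 11x + 11) ÷ lead(D) = 5x⁷ ÷ x² = 5x⁵. Subtract (5x⁵)·D = 5x⁷ + 40x⁶ − 20x⁵. Remainder: −3x⁶ − 32x⁵ − 48x⁴ + 61x³ − 42x² − 11x + 11.
Step 2: lead(−3x⁶ − 32x⁵ − 48x⁴ + 61x³ − 42x² − 11x + 11) ÷ lead(D) = −3x⁶ ÷ x² = −3x⁴. Subtract (−3x⁴)·D = −3x⁶ − 24x⁵ + 12x⁴. Remainder: −8x⁵ − 60x⁴ + 61x³ − 42x² − 11x + 11.
Step 3: lead(−8x⁵ − 60x⁴ + 61x³ − 42x² − 11x + 11) ÷ lead(D) = −8x⁵ ÷ x² = −8x³. Subtract (−8x³)·D = −8x⁵ − 64x⁴ + 32x³. Remainder: 4x⁴ + 29x³ − 42x² − 11x + 11.
Step 4: lead(4x⁴ + 29x³ − 42x² − 11x + 11) ÷ lead(D) = 4x⁴ ÷ x² = 4x². Subtract (4x²)·D = 4x⁴ + 32x³ − 16x². Remainder: −3x³ − 26x² − 11x + 11.
Step 5: lead(−3x³ − 26x² − 11x + 11) ÷ lead(D) = −3x³ ÷ x² = −3x. Subtract (−3x)·D = −3x³ − 24x² + 12x. Remainder: −2x² − 23x + 11.
Step 6: lead(−2x² − 23x + 11) ÷ lead(D) = −2x² ÷ x² = −2. Subtract (−2)·D = −2x² − 16x + 8. Remainder: −7x + 3.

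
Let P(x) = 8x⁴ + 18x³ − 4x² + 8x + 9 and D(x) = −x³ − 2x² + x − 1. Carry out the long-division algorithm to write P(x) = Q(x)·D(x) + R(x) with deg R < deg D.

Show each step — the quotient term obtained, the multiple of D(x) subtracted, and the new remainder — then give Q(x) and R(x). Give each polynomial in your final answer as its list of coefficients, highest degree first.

Q = [-8, -2]; R = [2, 7]

Step 1: lead(8x⁴ + 18x³ − 4x² + 8x + 9) ÷ lead(D) = 8x⁴ ÷ −x³ = −8x. Subtract (−8x)·D = 8x⁴ + 16x³ − 8x² + 8x. Remainder: 2x³ + 4x² + 9.
Step 2: lead(2x³ + 4x² + 9) ÷ lead(D) = 2x³ ÷ −x³ = −2. Subtract (−2)·D = 2x³ + 4x² − 2x + 2. Remainder: 2x + 7.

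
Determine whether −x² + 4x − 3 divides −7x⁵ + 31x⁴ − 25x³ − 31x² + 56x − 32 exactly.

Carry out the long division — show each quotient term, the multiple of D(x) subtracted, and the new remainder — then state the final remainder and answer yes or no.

R(x) = −8, so D(x) is not a factor of P(x). no

Step 1: lead(−7x⁵ + 31x⁴ − 25x³ − 31x² + 56x − 32) ÷ lead(D) = −7x⁵ ÷ −x² = 7x³. Subtract (7x³)·D = −7x⁵ + 28x⁴ − 21x³. Remainder: 3x⁴ − 4x³ − 31x² + 56x − 32.
Step 2: lead(3x⁴ − 4x³ − 31x² + 56x − 32) ÷ lead(D) = 3x⁴ ÷ −x² = −3x². Subtract (−3x²)·D = 3x⁴ − 12x³ + 9x². Remainder: 8x³ − 40x² + 56x − 32.
Step 3: lead(8x³ − 40x² + 56x − 32) ÷ lead(D) = 8x³ ÷ −x² = −8x. Subtract (−8x)·D = 8x³ − 32x² + 24x. Remainder: −8x² + 32x − 32.
Step 4: lead(−8x² + 32x − 32) ÷ lead(D) = −8x² ÷ −x² = 8. Subtract (8)·D = −8x² + 32x − 24. Remainder: −8.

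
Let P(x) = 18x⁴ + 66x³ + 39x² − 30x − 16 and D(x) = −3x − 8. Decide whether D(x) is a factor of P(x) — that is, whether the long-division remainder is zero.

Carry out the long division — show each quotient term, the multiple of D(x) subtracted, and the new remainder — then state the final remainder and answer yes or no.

Step 1: lead(18x⁴ + 66x³ + 39x² − 30x − 16) ÷ lead(D) = 18x⁴ ÷ −3x = −6x³. Subtract (−6x³)·D = 18x⁴ + 48x³. Remainder: 18x³ + 39x² − 30x − 16.
Step 2: lead(18x³ + 39x² − 30x − 16) ÷ lead(D) = 18x³ ÷ −3x = −6x². Subtract (−6x²)·D = 18x³ + 48x². Remainder: −9x² − 30x − 16.
Step 3: lead(−9x² − 30x − 16) ÷ lead(D) = −9x² ÷ −3x = 3x. Subtract (3x)·D = −9x² − 24x. Remainder: −6x − 16.
Step 4: lead(−6x − 16) ÷ lead(D) = −6x ÷ −3x = 2. Subtract (2)·D = −6x − 16. Remainder: 0.

R(x) = 0, so D(x) is a factor of P(x). yes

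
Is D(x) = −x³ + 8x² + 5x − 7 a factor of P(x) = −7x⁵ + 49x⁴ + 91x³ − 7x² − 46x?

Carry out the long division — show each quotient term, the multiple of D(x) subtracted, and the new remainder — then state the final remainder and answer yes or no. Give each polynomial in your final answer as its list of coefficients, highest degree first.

Step 1: lead(−7x⁵ + 49x⁴ + 91x³ − 7x² − 46x) ÷ lead(D) = −7x⁵ ÷ −x³ = 7x². Subtract (7x²)·D = −7x⁵ + 56x⁴ + 35x³ − 49x². Remainder: −7x⁴ + 56x³ + 42x² − 46x.
Step 2: lead(−7x⁴ + 56x³ + 42x² − 46x) ÷ lead(D) = −7x⁴ ÷ −x³ = 7x. Subtract (7x)·D = −7x⁴ + 56x³ + 35x² − 49x. Remainder: 7x² + 3x.

R = [7, 3, 0], so D(x) is not a factor of P(x). no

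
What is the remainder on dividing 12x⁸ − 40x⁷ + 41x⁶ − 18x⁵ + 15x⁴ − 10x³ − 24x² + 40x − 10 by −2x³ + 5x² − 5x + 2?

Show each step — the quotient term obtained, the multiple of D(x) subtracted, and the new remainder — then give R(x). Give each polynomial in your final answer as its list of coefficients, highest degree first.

Step 1: lead(12x⁸ − 40x⁷ + 41x⁶ − 18x⁵ + 15x⁴ − 10x³ − 24x² + 40x − 10) ÷ lead(D) = 12x⁸ ÷ −2x³ = −6x⁵. Subtract (−6x⁵)·D = 12x⁸ − 30x⁷ + 30x⁶ − 12x⁵. Remainder: −10x⁷ + 11x⁶ − 6x⁵ + 15x⁴ − 10x³ − 24x² + 40x − 10.
Step 2: lead(−10x⁷ + 11x⁶ − 6x⁵ + 15x⁴ − 10x³ − 24x² + 40x − 10) ÷ lead(D) = −10x⁷ ÷ −2x³ = 5x⁴. Subtract (5x⁴)·D = −10x⁷ + 25x⁶ − 25x⁵ + 10x⁴. Remainder: −14x⁶ + 19x⁵ + 5x⁴ − 10x³ − 24x² + 40x − 10.
Step 3: lead(−14x⁶ + 19x⁵ + 5x⁴ − 10x³ − 24x² + 40x − 10) ÷ lead(D) = −14x⁶ ÷ −2x³ = 7x³. Subtract (7x³)·D = −14x⁶ + 35x⁵ − 35x⁴ + 14x³. Remainder: −16x⁵ + 40x⁴ − 24x³ − 24x² + 40x − 10.
Step 4: lead(−16x⁵ + 40x⁴ − 24x³ − 24x² + 40x − 10) ÷ lead(D) = −16x⁵ ÷ −2x³ = 8x². Subtract (8x²)·D = −16x⁵ + 40x⁴ − 40x³ + 16x². Remainder: 16x³ − 40x² + 40x − 10.
Step 5: lead(16x³ − 40x² + 40x − 10) ÷ lead(D) = 16x³ ÷ −2x³ = −8. Subtract (−8)·D = 16x³ − 40x² + 40x − 16. Remainder: 6.

R = [6]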